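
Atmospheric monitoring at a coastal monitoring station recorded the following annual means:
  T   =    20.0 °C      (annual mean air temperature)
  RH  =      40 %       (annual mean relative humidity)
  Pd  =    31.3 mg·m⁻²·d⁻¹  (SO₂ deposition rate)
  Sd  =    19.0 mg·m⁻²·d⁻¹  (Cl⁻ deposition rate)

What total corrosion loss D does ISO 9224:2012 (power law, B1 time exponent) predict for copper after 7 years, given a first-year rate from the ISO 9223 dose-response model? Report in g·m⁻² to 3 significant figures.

copper: f(T) = -0.080·(T−10) [T>10 °C] = -0.8000
  Pd branch = 0.0053·Pd^0.26·e^(0.059·RH+f) = 0.06175 μm/a
  Sd branch = 0.01025·Sd^0.27·e^(0.036·RH+0.049·T) = 0.2553 μm/a
  sum: 0.06175 + 0.2553 → r_corr = 0.317 μm/a
ISO 9224: D(t) = r_corr · t^b with b = 0.667 (copper, B1)
  D(7) = 0.317 × 7^0.667 = 0.317 × 3.662 = 1.161 μm
  Mass loss = 1.161 μm × 8.96 g/cm³ = 10.4 g·m⁻²

D(7) = 10.4 g·m⁻²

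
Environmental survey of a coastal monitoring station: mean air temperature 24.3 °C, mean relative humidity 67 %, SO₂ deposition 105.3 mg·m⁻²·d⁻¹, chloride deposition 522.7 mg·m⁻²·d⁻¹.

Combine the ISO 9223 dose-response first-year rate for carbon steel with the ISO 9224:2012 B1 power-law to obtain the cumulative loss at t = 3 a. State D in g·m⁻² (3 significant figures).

carbon steel: f(T) = -0.054·(T−10) [T>10 °C] = -0.7722
  sulphur-dioxide contribution → 35.17 μm/a
  chloride contribution → 119.2 μm/a
  total first-year rate 154.4 μm/a
ISO 9224: D(t) = r_corr · t^b with b = 0.523 (carbon steel, B1)
  D(3) = 154.4 × 3^0.523 = 154.4 × 1.776 = 274.2 μm
  Mass loss = 274.2 μm × 7.85 g/cm³ = 2153 g·m⁻²

D(3) = 2.15e+03 g·m⁻²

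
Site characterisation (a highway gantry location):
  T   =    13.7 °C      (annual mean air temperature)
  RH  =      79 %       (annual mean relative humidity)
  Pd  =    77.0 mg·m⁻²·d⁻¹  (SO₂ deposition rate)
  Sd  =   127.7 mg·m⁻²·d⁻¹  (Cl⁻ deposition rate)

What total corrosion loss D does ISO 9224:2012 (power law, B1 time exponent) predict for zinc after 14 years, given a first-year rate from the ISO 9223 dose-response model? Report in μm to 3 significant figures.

D(14) = 36.0 μm

zinc: f(T) = -0.071·(T−10) [T>10 °C] = -0.2627
  sulphur-dioxide contribution → 2.54 μm/a
  chloride contribution → 1.674 μm/a
  ⇒ r_corr(zinc) = 4.214 μm/a
Power-law: D(14) = r_corr · 14^0.813
  D(14) = 4.214 × 14^0.813 = 4.214 × 8.547 = 36.01 μm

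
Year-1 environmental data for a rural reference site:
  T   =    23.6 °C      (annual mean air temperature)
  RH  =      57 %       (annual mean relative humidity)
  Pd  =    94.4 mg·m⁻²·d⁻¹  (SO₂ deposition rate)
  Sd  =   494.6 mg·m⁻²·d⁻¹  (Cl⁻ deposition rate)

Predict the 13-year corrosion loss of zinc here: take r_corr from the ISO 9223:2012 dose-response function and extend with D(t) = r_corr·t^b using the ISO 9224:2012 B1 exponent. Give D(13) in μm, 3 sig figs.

zinc: f(T) = -0.071·(T−10) [T>10 °C] = -0.9656
  SO₂ term: 0.0129·94.4^0.44·exp(0.046·57-0.9656) = 0.5
  Cl⁻ term: 0.0175·494.6^0.57·exp(0.008·57+0.085·23.6) = 7.047
  sum: 0.5 + 7.047 → r_corr = 7.547 μm/a
Power-law: D(13) = r_corr · 13^0.813
  D(13) = 7.547 × 13^0.813 = 7.547 × 8.047 = 60.73 μm

D(13) = 60.7 μm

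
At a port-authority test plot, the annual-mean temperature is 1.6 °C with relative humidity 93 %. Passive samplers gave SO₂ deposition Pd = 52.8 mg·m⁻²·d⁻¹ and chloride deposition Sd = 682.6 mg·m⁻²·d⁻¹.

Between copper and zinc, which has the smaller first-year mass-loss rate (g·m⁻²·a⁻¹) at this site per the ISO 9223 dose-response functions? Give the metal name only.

copper: T≤10 °C ⇒ hinge +0.126·(1.6−10) = -1.0584
  sulphur-dioxide contribution → 1.246 μm/a
  chloride contribution → 1.837 μm/a
  total first-year rate 3.082 μm/a
  mass loss = 3.082 μm/a × 8.96 g/cm³ = 27.62 g·m⁻²·a⁻¹
zinc: T≤10 °C ⇒ hinge +0.038·(1.6−10) = -0.3192
  sulphur-dioxide contribution → 3.871 μm/a
  chloride contribution → 1.741 μm/a
  total first-year rate 5.612 μm/a
  mass loss = 5.612 μm/a × 7.14 g/cm³ = 40.07 g·m⁻²·a⁻¹
Ordering by g·m⁻²·a⁻¹: zinc (40.1) > copper (27.6)

copper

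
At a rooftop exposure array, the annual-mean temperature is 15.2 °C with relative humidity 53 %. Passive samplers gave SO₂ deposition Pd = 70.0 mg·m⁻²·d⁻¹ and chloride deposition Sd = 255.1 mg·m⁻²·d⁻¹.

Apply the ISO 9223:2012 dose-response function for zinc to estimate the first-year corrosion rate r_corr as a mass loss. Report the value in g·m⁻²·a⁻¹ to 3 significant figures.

zinc: f(T) = -0.071·(T−10) [T>10 °C] = -0.3692
  sulphur-dioxide contribution → 0.6621 μm/a
  chloride contribution → 2.291 μm/a
  ⇒ r_corr(zinc) = 2.954 μm/a
Convert to mass loss: 2.954 μm/a × 7.14 g/cm³ = 21.09 g·m⁻²·a⁻¹

r_corr = 21.1 g·m⁻²·a⁻¹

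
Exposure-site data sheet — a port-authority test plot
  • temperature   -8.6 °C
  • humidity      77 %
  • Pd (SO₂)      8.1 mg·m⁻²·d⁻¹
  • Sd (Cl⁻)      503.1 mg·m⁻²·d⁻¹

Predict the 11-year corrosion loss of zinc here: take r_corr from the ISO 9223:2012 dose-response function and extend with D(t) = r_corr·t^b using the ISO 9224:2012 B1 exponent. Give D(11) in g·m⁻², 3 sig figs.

D(11) = 54.8 g·m⁻²

zinc: f(T) = +0.038·(T−10) [T≤10 °C] = -0.7068
  Pd branch = 0.0129·Pd^0.44·e^(0.046·RH+f) = 0.5516 μm/a
  Sd branch = 0.0175·Sd^0.57·e^(0.008·RH+0.085·T) = 0.5408 μm/a
  sum: 0.5516 + 0.5408 → r_corr = 1.092 μm/a
ISO 9224: D(t) = r_corr · t^b with b = 0.813 (zinc, B1)
  D(11) = 1.092 × 11^0.813 = 1.092 × 7.025 = 7.674 μm
  Mass loss = 7.674 μm × 7.14 g/cm³ = 54.79 g·m⁻²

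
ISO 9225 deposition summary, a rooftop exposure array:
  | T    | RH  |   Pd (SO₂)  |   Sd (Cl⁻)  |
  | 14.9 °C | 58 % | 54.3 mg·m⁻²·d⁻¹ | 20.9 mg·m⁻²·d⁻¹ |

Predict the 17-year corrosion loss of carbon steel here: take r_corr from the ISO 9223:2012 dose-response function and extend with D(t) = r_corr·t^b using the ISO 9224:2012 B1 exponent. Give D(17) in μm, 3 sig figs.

D(17) = 189 μm

carbon steel: T>10 °C ⇒ hinge -0.054·(14.9−10) = -0.2646
  sulphur-dioxide contribution → 34.59 μm/a
  chloride contribution → 8.264 μm/a
  total first-year rate 42.85 μm/a
Power-law: D(17) = r_corr · 17^0.523
  D(17) = 42.85 × 17^0.523 = 42.85 × 4.401 = 188.6 μm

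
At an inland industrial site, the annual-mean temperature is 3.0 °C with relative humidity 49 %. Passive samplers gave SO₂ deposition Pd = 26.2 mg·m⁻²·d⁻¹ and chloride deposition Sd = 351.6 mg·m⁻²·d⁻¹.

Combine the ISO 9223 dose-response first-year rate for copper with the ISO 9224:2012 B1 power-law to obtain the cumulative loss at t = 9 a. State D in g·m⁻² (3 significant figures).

D(9) = 16.7 g·m⁻²

copper: T≤10 °C ⇒ hinge +0.126·(3.0−10) = -0.8820
  SO₂ term: 0.0053·26.2^0.26·exp(0.059·49-0.8820) = 0.09237
  Sd branch = 0.01025·Sd^0.27·e^(0.036·RH+0.049·T) = 0.3374 μm/a
  sum: 0.09237 + 0.3374 → r_corr = 0.4297 μm/a
ISO 9224: D(t) = r_corr · t^b with b = 0.667 (copper, B1)
  D(9) = 0.4297 × 9^0.667 = 0.4297 × 4.33 = 1.861 μm
  Mass loss = 1.861 μm × 8.96 g/cm³ = 16.67 g·m⁻²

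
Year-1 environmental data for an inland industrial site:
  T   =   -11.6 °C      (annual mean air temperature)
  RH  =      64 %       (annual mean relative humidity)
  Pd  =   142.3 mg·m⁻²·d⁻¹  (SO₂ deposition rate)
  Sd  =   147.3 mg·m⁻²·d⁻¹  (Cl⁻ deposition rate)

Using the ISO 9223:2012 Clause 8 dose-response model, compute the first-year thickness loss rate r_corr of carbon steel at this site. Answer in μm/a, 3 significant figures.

r_corr = 15.0 μm/a

carbon steel: temperature factor f = +0.150·(-21.6) = -3.2400
  sulphur-dioxide contribution → 3.284 μm/a
  chloride contribution → 11.71 μm/a
  ⇒ r_corr(carbon steel) = 15 μm/a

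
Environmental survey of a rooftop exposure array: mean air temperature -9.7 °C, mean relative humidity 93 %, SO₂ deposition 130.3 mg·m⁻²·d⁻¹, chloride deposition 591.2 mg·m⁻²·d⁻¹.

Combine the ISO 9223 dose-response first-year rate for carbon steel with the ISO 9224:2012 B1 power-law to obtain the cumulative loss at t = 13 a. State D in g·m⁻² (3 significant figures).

D(13) = 2.56e+03 g·m⁻²

carbon steel: temperature factor f = +0.150·(-19.7) = -2.9550
  Pd branch = 1.77·Pd^0.52·e^(0.02·RH+f) = 7.451 μm/a
  Sd branch = 0.102·Sd^0.62·e^(0.033·RH+0.04·T) = 77.88 μm/a
  r_corr = 7.451 + 77.88 = 85.33 μm/a
Long-term exponent b (ISO 9224 Table 2, B1) = 0.523
  D(13) = 85.33 × 13^0.523 = 85.33 × 3.825 = 326.4 μm
  Mass loss = 326.4 μm × 7.85 g/cm³ = 2562 g·m⁻²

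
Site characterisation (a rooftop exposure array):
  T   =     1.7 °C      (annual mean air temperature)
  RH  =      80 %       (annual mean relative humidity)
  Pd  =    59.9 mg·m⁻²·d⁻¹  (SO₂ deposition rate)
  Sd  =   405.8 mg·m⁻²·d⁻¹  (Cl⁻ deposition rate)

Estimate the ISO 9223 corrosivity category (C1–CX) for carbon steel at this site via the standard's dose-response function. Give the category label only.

carbon steel: temperature factor f = +0.150·(-8.3) = -1.2450
  sulphur-dioxide contribution → 21.2 μm/a
  chloride contribution → 63.36 μm/a
  total first-year rate 84.56 μm/a
ISO 9223 Table 2 (carbon steel): 80 < 84.6 ≤ 200 μm/a ⇒ C5

C5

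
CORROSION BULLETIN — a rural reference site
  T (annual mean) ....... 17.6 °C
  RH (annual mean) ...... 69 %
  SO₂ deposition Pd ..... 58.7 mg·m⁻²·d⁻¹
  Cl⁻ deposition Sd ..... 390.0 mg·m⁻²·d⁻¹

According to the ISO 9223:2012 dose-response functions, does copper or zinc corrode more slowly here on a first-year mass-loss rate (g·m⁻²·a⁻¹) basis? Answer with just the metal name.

copper: f(T) = -0.080·(T−10) [T>10 °C] = -0.6080
  Pd branch = 0.0053·Pd^0.26·e^(0.059·RH+f) = 0.4876 μm/a
  Cl⁻ term: 0.01025·390.0^0.27·exp(0.036·69+0.049·17.6) = 1.458
  r_corr = 0.4876 + 1.458 = 1.945 μm/a
  mass loss = 1.945 μm/a × 8.96 g/cm³ = 17.43 g·m⁻²·a⁻¹
zinc: temperature factor f = -0.071·(7.6) = -0.5396
  Pd branch = 0.0129·Pd^0.44·e^(0.046·RH+f) = 1.079 μm/a
  Sd branch = 0.0175·Sd^0.57·e^(0.008·RH+0.085·T) = 4.068 μm/a
  sum: 1.079 + 4.068 → r_corr = 5.147 μm/a
  mass loss = 5.147 μm/a × 7.14 g/cm³ = 36.75 g·m⁻²·a⁻¹
Ordering by g·m⁻²·a⁻¹: zinc (36.7) > copper (17.4)

copper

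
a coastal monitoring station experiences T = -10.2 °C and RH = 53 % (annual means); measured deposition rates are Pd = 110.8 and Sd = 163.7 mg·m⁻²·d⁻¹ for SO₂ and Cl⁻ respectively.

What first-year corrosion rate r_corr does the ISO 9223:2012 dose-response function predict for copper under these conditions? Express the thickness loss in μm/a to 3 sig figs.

copper: temperature factor f = +0.126·(-20.2) = -2.5452
  SO₂ term: 0.0053·110.8^0.26·exp(0.059·53-2.5452) = 0.03225
  Cl⁻ term: 0.01025·163.7^0.27·exp(0.036·53+0.049·-10.2) = 0.166
  sum: 0.03225 + 0.166 → r_corr = 0.1982 μm/a

r_corr = 0.198 μm/a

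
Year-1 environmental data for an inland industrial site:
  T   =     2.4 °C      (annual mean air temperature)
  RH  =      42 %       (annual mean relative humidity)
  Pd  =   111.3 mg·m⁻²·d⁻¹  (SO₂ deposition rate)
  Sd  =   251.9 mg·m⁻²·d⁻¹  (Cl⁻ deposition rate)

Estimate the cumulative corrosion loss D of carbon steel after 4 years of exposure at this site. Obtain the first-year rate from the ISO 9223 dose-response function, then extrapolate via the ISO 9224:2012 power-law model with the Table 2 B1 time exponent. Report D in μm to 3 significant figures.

carbon steel: T≤10 °C ⇒ hinge +0.150·(2.4−10) = -1.1400
  sulphur-dioxide contribution → 15.2 μm/a
  chloride contribution → 13.84 μm/a
  total first-year rate 29.04 μm/a
Long-term exponent b (ISO 9224 Table 2, B1) = 0.523
  D(4) = 29.04 × 4^0.523 = 29.04 × 2.065 = 59.95 μm

D(4) = 60.0 μm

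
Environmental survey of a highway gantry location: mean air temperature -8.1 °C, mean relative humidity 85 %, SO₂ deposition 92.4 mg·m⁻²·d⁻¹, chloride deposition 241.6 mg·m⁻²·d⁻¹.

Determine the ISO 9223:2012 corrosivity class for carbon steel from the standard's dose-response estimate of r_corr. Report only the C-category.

carbon steel: temperature factor f = +0.150·(-18.1) = -2.7150
  SO₂ term: 1.77·92.4^0.52·exp(0.02·85-2.7150) = 6.75
  Sd branch = 0.102·Sd^0.62·e^(0.033·RH+0.04·T) = 36.61 μm/a
  sum: 6.75 + 36.61 → r_corr = 43.36 μm/a
Category bounds: 25…50 μm/a bracket r_corr ⇒ C3

C3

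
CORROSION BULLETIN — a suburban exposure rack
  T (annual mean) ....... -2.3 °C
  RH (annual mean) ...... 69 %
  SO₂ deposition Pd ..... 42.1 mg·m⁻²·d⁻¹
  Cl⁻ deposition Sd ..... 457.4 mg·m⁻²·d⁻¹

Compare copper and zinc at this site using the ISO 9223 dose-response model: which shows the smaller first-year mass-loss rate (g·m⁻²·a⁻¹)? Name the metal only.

copper: T≤10 °C ⇒ hinge +0.126·(-2.3−10) = -1.5498
  sulphur-dioxide contribution → 0.1744 μm/a
  chloride contribution → 0.5739 μm/a
  total first-year rate 0.7483 μm/a
  mass loss = 0.7483 μm/a × 8.96 g/cm³ = 6.705 g·m⁻²·a⁻¹
zinc: f(T) = +0.038·(T−10) [T≤10 °C] = -0.4674
  sulphur-dioxide contribution → 1.002 μm/a
  chloride contribution → 0.8208 μm/a
  total first-year rate 1.822 μm/a
  mass loss = 1.822 μm/a × 7.14 g/cm³ = 13.01 g·m⁻²·a⁻¹
Ordering by g·m⁻²·a⁻¹: zinc (13) > copper (6.7)

copper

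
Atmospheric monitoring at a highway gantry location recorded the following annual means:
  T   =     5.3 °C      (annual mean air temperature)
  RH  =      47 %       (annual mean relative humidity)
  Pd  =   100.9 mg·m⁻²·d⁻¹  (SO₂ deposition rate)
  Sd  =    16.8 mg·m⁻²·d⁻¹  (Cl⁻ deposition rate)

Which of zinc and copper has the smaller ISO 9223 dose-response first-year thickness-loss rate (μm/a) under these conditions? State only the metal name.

copper

zinc: f(T) = +0.038·(T−10) [T≤10 °C] = -0.1786
  SO₂ term: 0.0129·100.9^0.44·exp(0.046·47-0.1786) = 0.714
  Cl⁻ term: 0.0175·16.8^0.57·exp(0.008·47+0.085·5.3) = 0.1997
  r_corr = 0.714 + 0.1997 = 0.9137 μm/a
copper: T≤10 °C ⇒ hinge +0.126·(5.3−10) = -0.5922
  SO₂ term: 0.0053·100.9^0.26·exp(0.059·47-0.5922) = 0.1557
  Cl⁻ term: 0.01025·16.8^0.27·exp(0.036·47+0.049·5.3) = 0.1546
  r_corr = 0.1557 + 0.1546 = 0.3103 μm/a
Ordering by μm/a: zinc (0.914) > copper (0.31)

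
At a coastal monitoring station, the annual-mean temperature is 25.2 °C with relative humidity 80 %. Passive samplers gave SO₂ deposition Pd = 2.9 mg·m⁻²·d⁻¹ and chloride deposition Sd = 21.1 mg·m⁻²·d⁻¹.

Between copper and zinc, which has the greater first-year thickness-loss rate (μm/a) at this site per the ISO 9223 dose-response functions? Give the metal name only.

copper: T>10 °C ⇒ hinge -0.080·(25.2−10) = -1.2160
  SO₂ term: 0.0053·2.9^0.26·exp(0.059·80-1.2160) = 0.2324
  Cl⁻ term: 0.01025·21.1^0.27·exp(0.036·80+0.049·25.2) = 1.43
  r_corr = 0.2324 + 1.43 = 1.662 μm/a
zinc: temperature factor f = -0.071·(15.2) = -1.0792
  Pd branch = 0.0129·Pd^0.44·e^(0.046·RH+f) = 0.2777 μm/a
  Cl⁻ term: 0.0175·21.1^0.57·exp(0.008·80+0.085·25.2) = 1.607
  sum: 0.2777 + 1.607 → r_corr = 1.885 μm/a
Ordering by μm/a: zinc (1.88) > copper (1.66)

zinc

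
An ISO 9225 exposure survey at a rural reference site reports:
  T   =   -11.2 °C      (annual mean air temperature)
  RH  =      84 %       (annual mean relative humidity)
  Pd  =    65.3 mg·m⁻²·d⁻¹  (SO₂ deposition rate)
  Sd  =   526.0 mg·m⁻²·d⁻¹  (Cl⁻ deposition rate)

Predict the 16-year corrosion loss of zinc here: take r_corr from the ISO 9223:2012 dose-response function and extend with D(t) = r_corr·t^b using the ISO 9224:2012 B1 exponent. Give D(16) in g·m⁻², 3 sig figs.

D(16) = 149 g·m⁻²

zinc: f(T) = +0.038·(T−10) [T≤10 °C] = -0.8056
  Pd branch = 0.0129·Pd^0.44·e^(0.046·RH+f) = 1.727 μm/a
  Cl⁻ term: 0.0175·526.0^0.57·exp(0.008·84+0.085·-11.2) = 0.4703
  r_corr = 1.727 + 0.4703 = 2.198 μm/a
ISO 9224: D(t) = r_corr · t^b with b = 0.813 (zinc, B1)
  D(16) = 2.198 × 16^0.813 = 2.198 × 9.527 = 20.94 μm
  Mass loss = 20.94 μm × 7.14 g/cm³ = 149.5 g·m⁻²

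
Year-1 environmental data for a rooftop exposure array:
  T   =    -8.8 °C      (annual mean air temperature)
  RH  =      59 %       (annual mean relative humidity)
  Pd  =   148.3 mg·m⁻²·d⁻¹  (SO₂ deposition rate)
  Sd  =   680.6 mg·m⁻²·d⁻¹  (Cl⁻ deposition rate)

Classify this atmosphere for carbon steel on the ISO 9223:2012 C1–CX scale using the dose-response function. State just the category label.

carbon steel: T≤10 °C ⇒ hinge +0.150·(-8.8−10) = -2.8200
  Pd branch = 1.77·Pd^0.52·e^(0.02·RH+f) = 4.621 μm/a
  Cl⁻ term: 0.102·680.6^0.62·exp(0.033·59+0.04·-8.8) = 28.69
  sum: 4.621 + 28.69 → r_corr = 33.31 μm/a
Category bounds: 25…50 μm/a bracket r_corr ⇒ C3

C3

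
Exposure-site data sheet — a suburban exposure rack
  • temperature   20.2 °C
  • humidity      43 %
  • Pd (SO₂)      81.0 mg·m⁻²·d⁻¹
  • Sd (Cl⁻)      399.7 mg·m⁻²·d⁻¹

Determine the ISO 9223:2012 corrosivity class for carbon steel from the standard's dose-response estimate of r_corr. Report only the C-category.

carbon steel: f(T) = -0.054·(T−10) [T>10 °C] = -0.5508
  sulphur-dioxide contribution → 23.7 μm/a
  chloride contribution → 38.8 μm/a
  ⇒ r_corr(carbon steel) = 62.5 μm/a
ISO 9223 Table 2 (carbon steel): 50 < 62.5 ≤ 80 μm/a ⇒ C4

C4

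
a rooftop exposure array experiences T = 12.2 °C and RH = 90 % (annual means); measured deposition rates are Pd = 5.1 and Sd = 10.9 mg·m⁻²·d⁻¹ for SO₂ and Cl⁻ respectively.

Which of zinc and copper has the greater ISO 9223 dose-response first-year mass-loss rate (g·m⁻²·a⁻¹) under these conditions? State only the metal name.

copper

zinc: temperature factor f = -0.071·(2.2) = -0.1562
  Pd branch = 0.0129·Pd^0.44·e^(0.046·RH+f) = 1.419 μm/a
  Cl⁻ term: 0.0175·10.9^0.57·exp(0.008·90+0.085·12.2) = 0.3958
  r_corr = 1.419 + 0.3958 = 1.815 μm/a
  mass loss = 1.815 μm/a × 7.14 g/cm³ = 12.96 g·m⁻²·a⁻¹
copper: T>10 °C ⇒ hinge -0.080·(12.2−10) = -0.1760
  SO₂ term: 0.0053·5.1^0.26·exp(0.059·90-0.1760) = 1.374
  Sd branch = 0.01025·Sd^0.27·e^(0.036·RH+0.049·T) = 0.9069 μm/a
  r_corr = 1.374 + 0.9069 = 2.281 μm/a
  mass loss = 2.281 μm/a × 8.96 g/cm³ = 20.43 g·m⁻²·a⁻¹
Ordering by g·m⁻²·a⁻¹: copper (20.4) > zinc (13)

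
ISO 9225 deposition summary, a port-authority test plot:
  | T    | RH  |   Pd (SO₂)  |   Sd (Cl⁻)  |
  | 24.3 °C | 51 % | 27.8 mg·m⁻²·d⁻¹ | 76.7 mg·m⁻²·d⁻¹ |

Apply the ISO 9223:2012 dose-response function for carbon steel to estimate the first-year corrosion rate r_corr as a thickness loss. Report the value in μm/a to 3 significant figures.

carbon steel: T>10 °C ⇒ hinge -0.054·(24.3−10) = -0.7722
  Pd branch = 1.77·Pd^0.52·e^(0.02·RH+f) = 12.78 μm/a
  Cl⁻ term: 0.102·76.7^0.62·exp(0.033·51+0.04·24.3) = 21.39
  sum: 12.78 + 21.39 → r_corr = 34.17 μm/a

r_corr = 34.2 μm/a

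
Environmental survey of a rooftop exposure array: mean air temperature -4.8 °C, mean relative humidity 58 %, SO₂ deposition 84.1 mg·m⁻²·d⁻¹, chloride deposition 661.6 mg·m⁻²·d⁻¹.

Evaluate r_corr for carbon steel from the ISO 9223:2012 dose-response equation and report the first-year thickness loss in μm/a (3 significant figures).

carbon steel: T≤10 °C ⇒ hinge +0.150·(-4.8−10) = -2.2200
  sulphur-dioxide contribution → 6.145 μm/a
  chloride contribution → 32.01 μm/a
  ⇒ r_corr(carbon steel) = 38.15 μm/a

r_corr = 38.2 μm/a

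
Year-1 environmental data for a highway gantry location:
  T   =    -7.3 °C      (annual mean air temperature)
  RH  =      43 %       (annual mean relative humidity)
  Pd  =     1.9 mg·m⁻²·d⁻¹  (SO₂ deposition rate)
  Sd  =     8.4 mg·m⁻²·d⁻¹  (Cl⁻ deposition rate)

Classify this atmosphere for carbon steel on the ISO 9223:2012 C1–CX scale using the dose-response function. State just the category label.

carbon steel: f(T) = +0.150·(T−10) [T≤10 °C] = -2.5950
  SO₂ term: 1.77·1.9^0.52·exp(0.02·43-2.5950) = 0.4359
  Cl⁻ term: 0.102·8.4^0.62·exp(0.033·43+0.04·-7.3) = 1.178
  r_corr = 0.4359 + 1.178 = 1.614 μm/a
Category bounds: 1.3…25 μm/a bracket r_corr ⇒ C2

C2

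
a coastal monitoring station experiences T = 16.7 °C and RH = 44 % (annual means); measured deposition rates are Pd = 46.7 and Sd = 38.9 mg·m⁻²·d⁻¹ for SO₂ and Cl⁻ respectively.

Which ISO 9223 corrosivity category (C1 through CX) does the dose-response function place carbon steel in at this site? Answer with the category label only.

C3

carbon steel: T>10 °C ⇒ hinge -0.054·(16.7−10) = -0.3618
  Pd branch = 1.77·Pd^0.52·e^(0.02·RH+f) = 21.93 μm/a
  Sd branch = 0.102·Sd^0.62·e^(0.033·RH+0.04·T) = 8.224 μm/a
  sum: 21.93 + 8.224 → r_corr = 30.16 μm/a
ISO 9223 Table 2 (carbon steel): 25 < 30.2 ≤ 50 μm/a ⇒ C3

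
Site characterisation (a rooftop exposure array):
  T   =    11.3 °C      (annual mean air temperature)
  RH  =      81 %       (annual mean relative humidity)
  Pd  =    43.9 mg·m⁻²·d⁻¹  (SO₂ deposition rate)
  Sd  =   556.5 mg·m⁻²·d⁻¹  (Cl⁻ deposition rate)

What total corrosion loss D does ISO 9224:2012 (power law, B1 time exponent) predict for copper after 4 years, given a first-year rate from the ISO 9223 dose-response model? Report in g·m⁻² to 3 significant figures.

copper: T>10 °C ⇒ hinge -0.080·(11.3−10) = -0.1040
  Pd branch = 0.0053·Pd^0.26·e^(0.059·RH+f) = 1.519 μm/a
  Sd branch = 0.01025·Sd^0.27·e^(0.036·RH+0.049·T) = 1.815 μm/a
  sum: 1.519 + 1.815 → r_corr = 3.334 μm/a
ISO 9224: D(t) = r_corr · t^b with b = 0.667 (copper, B1)
  D(4) = 3.334 × 4^0.667 = 3.334 × 2.521 = 8.406 μm
  Mass loss = 8.406 μm × 8.96 g/cm³ = 75.32 g·m⁻²

D(4) = 75.3 g·m⁻²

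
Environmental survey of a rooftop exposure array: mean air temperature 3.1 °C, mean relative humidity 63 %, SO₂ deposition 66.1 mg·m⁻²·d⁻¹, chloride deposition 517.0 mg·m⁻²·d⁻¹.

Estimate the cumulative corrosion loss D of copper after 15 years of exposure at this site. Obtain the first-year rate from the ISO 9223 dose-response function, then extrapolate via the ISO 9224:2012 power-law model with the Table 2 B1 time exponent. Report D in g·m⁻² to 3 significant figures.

copper: f(T) = +0.126·(T−10) [T≤10 °C] = -0.8694
  sulphur-dioxide contribution → 0.2718 μm/a
  chloride contribution → 0.6228 μm/a
  total first-year rate 0.8945 μm/a
Power-law: D(15) = r_corr · 15^0.667
  D(15) = 0.8945 × 15^0.667 = 0.8945 × 6.088 = 5.446 μm
  Mass loss = 5.446 μm × 8.96 g/cm³ = 48.79 g·m⁻²

D(15) = 48.8 g·m⁻²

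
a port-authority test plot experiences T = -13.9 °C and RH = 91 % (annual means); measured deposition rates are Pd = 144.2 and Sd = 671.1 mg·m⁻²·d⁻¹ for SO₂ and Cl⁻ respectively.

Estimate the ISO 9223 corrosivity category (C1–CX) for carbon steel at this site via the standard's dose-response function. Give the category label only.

carbon steel: temperature factor f = +0.150·(-23.9) = -3.5850
  sulphur-dioxide contribution → 4.019 μm/a
  chloride contribution → 66.67 μm/a
  ⇒ r_corr(carbon steel) = 70.69 μm/a
70.7 μm/a falls in (50, 80] for carbon steel → category C4

C4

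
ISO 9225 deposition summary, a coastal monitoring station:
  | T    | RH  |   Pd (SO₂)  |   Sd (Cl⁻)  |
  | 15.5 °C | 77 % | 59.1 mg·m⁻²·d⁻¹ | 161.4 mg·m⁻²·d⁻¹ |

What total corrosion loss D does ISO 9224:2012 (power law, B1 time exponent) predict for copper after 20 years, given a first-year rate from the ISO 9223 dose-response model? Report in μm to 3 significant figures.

D(20) = 17.0 μm

copper: T>10 °C ⇒ hinge -0.080·(15.5−10) = -0.4400
  SO₂ term: 0.0053·59.1^0.26·exp(0.059·77-0.4400) = 0.9264
  Cl⁻ term: 0.01025·161.4^0.27·exp(0.036·77+0.049·15.5) = 1.382
  r_corr = 0.9264 + 1.382 = 2.309 μm/a
ISO 9224: D(t) = r_corr · t^b with b = 0.667 (copper, B1)
  D(20) = 2.309 × 20^0.667 = 2.309 × 7.375 = 17.03 μm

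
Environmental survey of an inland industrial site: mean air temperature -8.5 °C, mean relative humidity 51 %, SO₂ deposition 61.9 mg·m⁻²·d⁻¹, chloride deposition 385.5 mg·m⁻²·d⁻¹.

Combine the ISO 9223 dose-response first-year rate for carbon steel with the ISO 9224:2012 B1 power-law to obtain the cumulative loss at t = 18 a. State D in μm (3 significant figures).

D(18) = 82.9 μm

carbon steel: temperature factor f = +0.150·(-18.5) = -2.7750
  SO₂ term: 1.77·61.9^0.52·exp(0.02·51-2.7750) = 2.615
  Sd branch = 0.102·Sd^0.62·e^(0.033·RH+0.04·T) = 15.67 μm/a
  sum: 2.615 + 15.67 → r_corr = 18.29 μm/a
ISO 9224: D(t) = r_corr · t^b with b = 0.523 (carbon steel, B1)
  D(18) = 18.29 × 18^0.523 = 18.29 × 4.534 = 82.93 μm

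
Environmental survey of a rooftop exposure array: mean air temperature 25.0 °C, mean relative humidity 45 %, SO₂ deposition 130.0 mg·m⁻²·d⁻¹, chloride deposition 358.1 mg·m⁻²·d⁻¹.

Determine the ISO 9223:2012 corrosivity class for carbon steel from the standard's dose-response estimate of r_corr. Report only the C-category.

carbon steel: f(T) = -0.054·(T−10) [T>10 °C] = -0.8100
  Pd branch = 1.77·Pd^0.52·e^(0.02·RH+f) = 24.34 μm/a
  Sd branch = 0.102·Sd^0.62·e^(0.033·RH+0.04·T) = 46.91 μm/a
  r_corr = 24.34 + 46.91 = 71.25 μm/a
71.3 μm/a falls in (50, 80] for carbon steel → category C4

C4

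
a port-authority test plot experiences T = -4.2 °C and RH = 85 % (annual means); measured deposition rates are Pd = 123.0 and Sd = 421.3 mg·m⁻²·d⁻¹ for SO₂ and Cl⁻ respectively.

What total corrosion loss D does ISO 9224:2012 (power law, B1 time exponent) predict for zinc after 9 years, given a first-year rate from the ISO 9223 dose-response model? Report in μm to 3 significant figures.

D(9) = 23.1 μm

zinc: f(T) = +0.038·(T−10) [T≤10 °C] = -0.5396
  sulphur-dioxide contribution → 3.118 μm/a
  chloride contribution → 0.7574 μm/a
  ⇒ r_corr(zinc) = 3.876 μm/a
ISO 9224: D(t) = r_corr · t^b with b = 0.813 (zinc, B1)
  D(9) = 3.876 × 9^0.813 = 3.876 × 5.968 = 23.13 μm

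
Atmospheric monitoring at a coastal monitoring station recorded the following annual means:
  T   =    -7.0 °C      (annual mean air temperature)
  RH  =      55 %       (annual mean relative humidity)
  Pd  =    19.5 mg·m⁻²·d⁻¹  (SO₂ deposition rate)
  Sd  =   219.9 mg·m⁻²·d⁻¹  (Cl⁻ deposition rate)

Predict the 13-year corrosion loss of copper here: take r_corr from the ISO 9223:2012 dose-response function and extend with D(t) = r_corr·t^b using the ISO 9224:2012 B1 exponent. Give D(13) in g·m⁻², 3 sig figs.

D(13) = 12.9 g·m⁻²

copper: temperature factor f = +0.126·(-17.0) = -2.1420
  SO₂ term: 0.0053·19.5^0.26·exp(0.059·55-2.1420) = 0.03457
  Cl⁻ term: 0.01025·219.9^0.27·exp(0.036·55+0.049·-7.0) = 0.226
  r_corr = 0.03457 + 0.226 = 0.2605 μm/a
Long-term exponent b (ISO 9224 Table 2, B1) = 0.667
  D(13) = 0.2605 × 13^0.667 = 0.2605 × 5.534 = 1.442 μm
  Mass loss = 1.442 μm × 8.96 g/cm³ = 12.92 g·m⁻²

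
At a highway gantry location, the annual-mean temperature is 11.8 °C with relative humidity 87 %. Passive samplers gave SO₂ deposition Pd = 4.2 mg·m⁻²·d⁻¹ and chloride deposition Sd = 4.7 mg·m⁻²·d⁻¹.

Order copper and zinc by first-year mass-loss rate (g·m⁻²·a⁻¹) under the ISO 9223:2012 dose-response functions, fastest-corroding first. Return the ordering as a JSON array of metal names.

["copper", "zinc"]

copper: temperature factor f = -0.080·(1.8) = -0.1440
  SO₂ term: 0.0053·4.2^0.26·exp(0.059·87-0.1440) = 1.13
  Cl⁻ term: 0.01025·4.7^0.27·exp(0.036·87+0.049·11.8) = 0.6361
  r_corr = 1.13 + 0.6361 = 1.766 μm/a
  mass loss = 1.766 μm/a × 8.96 g/cm³ = 15.82 g·m⁻²·a⁻¹
zinc: T>10 °C ⇒ hinge -0.071·(11.8−10) = -0.1278
  SO₂ term: 0.0129·4.2^0.44·exp(0.046·87-0.1278) = 1.168
  Cl⁻ term: 0.0175·4.7^0.57·exp(0.008·87+0.085·11.8) = 0.2312
  r_corr = 1.168 + 0.2312 = 1.399 μm/a
  mass loss = 1.399 μm/a × 7.14 g/cm³ = 9.989 g·m⁻²·a⁻¹
Ordering by g·m⁻²·a⁻¹: copper (15.8) > zinc (9.99)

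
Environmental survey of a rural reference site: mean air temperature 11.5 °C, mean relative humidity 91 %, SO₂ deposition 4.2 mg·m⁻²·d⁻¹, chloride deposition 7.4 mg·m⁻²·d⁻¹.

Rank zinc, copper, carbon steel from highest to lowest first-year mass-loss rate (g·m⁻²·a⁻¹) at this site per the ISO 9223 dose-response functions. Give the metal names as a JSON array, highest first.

zinc: f(T) = -0.071·(T−10) [T>10 °C] = -0.1065
  Pd branch = 0.0129·Pd^0.44·e^(0.046·RH+f) = 1.434 μm/a
  Sd branch = 0.0175·Sd^0.57·e^(0.008·RH+0.085·T) = 0.3014 μm/a
  sum: 1.434 + 0.3014 → r_corr = 1.735 μm/a
  mass loss = 1.735 μm/a × 7.14 g/cm³ = 12.39 g·m⁻²·a⁻¹
copper: temperature factor f = -0.080·(1.5) = -0.1200
  SO₂ term: 0.0053·4.2^0.26·exp(0.059·91-0.1200) = 1.465
  Cl⁻ term: 0.01025·7.4^0.27·exp(0.036·91+0.049·11.5) = 0.8183
  r_corr = 1.465 + 0.8183 = 2.284 μm/a
  mass loss = 2.284 μm/a × 8.96 g/cm³ = 20.46 g·m⁻²·a⁻¹
carbon steel: temperature factor f = -0.054·(1.5) = -0.0810
  SO₂ term: 1.77·4.2^0.52·exp(0.02·91-0.0810) = 21.25
  Sd branch = 0.102·Sd^0.62·e^(0.033·RH+0.04·T) = 11.26 μm/a
  sum: 21.25 + 11.26 → r_corr = 32.51 μm/a
  mass loss = 32.51 μm/a × 7.85 g/cm³ = 255.2 g·m⁻²·a⁻¹
Ordering by g·m⁻²·a⁻¹: carbon steel (255) > copper (20.5) > zinc (12.4)

["carbon steel", "copper", "zinc"]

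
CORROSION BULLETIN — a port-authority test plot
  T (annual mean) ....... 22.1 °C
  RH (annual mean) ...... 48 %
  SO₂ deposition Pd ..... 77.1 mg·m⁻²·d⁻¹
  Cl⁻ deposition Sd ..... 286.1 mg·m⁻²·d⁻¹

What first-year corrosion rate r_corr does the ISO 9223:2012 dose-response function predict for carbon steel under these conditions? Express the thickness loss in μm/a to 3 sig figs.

carbon steel: T>10 °C ⇒ hinge -0.054·(22.1−10) = -0.6534
  Pd branch = 1.77·Pd^0.52·e^(0.02·RH+f) = 23.04 μm/a
  Sd branch = 0.102·Sd^0.62·e^(0.033·RH+0.04·T) = 40.13 μm/a
  r_corr = 23.04 + 40.13 = 63.17 μm/a

r_corr = 63.2 μm/a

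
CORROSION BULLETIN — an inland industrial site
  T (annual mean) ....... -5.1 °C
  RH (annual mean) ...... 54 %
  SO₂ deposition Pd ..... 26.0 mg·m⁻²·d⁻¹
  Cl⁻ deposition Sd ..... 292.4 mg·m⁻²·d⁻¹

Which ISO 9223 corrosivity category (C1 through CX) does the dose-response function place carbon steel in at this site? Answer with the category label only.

carbon steel: T≤10 °C ⇒ hinge +0.150·(-5.1−10) = -2.2650
  sulphur-dioxide contribution → 2.945 μm/a
  chloride contribution → 16.7 μm/a
  total first-year rate 19.65 μm/a
Category bounds: 1.3…25 μm/a bracket r_corr ⇒ C2

C2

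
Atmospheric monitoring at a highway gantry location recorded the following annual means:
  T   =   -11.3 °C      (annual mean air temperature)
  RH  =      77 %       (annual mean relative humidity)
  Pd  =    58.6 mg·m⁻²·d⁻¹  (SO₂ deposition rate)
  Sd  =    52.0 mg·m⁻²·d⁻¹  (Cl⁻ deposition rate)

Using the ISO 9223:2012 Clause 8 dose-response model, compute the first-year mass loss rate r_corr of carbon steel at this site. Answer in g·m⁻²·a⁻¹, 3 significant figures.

carbon steel: T≤10 °C ⇒ hinge +0.150·(-11.3−10) = -3.1950
  SO₂ term: 1.77·58.6^0.52·exp(0.02·77-3.1950) = 2.809
  Cl⁻ term: 0.102·52.0^0.62·exp(0.033·77+0.04·-11.3) = 9.545
  sum: 2.809 + 9.545 → r_corr = 12.35 μm/a
Convert to mass loss: 12.35 μm/a × 7.85 g/cm³ = 96.98 g·m⁻²·a⁻¹

r_corr = 97.0 g·m⁻²·a⁻¹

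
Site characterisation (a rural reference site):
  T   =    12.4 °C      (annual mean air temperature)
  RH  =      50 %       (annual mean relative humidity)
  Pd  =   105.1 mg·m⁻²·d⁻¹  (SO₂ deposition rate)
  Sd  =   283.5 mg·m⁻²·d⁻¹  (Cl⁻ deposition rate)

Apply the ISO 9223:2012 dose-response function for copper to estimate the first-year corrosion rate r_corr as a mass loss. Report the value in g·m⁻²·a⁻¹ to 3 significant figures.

r_corr = 7.20 g·m⁻²·a⁻¹

copper: f(T) = -0.080·(T−10) [T>10 °C] = -0.1920
  SO₂ term: 0.0053·105.1^0.26·exp(0.059·50-0.1920) = 0.2803
  Cl⁻ term: 0.01025·283.5^0.27·exp(0.036·50+0.049·12.4) = 0.523
  r_corr = 0.2803 + 0.523 = 0.8034 μm/a
Convert to mass loss: 0.8034 μm/a × 8.96 g/cm³ = 7.198 g·m⁻²·a⁻¹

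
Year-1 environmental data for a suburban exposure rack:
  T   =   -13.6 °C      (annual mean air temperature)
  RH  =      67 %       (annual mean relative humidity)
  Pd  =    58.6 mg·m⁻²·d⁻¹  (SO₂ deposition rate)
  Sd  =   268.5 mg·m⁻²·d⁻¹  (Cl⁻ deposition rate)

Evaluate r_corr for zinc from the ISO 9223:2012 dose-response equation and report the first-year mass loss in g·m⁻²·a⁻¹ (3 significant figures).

r_corr = 6.54 g·m⁻²·a⁻¹

zinc: f(T) = +0.038·(T−10) [T≤10 °C] = -0.8968
  Pd branch = 0.0129·Pd^0.44·e^(0.046·RH+f) = 0.6878 μm/a
  Cl⁻ term: 0.0175·268.5^0.57·exp(0.008·67+0.085·-13.6) = 0.2282
  r_corr = 0.6878 + 0.2282 = 0.916 μm/a
Convert to mass loss: 0.916 μm/a × 7.14 g/cm³ = 6.54 g·m⁻²·a⁻¹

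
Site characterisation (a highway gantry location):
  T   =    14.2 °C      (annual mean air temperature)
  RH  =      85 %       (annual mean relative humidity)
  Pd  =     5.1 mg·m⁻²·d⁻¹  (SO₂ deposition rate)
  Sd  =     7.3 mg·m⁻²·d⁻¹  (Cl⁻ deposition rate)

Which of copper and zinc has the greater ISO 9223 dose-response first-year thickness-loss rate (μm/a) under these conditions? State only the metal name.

copper

copper: T>10 °C ⇒ hinge -0.080·(14.2−10) = -0.3360
  Pd branch = 0.0053·Pd^0.26·e^(0.059·RH+f) = 0.8716 μm/a
  Sd branch = 0.01025·Sd^0.27·e^(0.036·RH+0.049·T) = 0.7498 μm/a
  sum: 0.8716 + 0.7498 → r_corr = 1.621 μm/a
zinc: T>10 °C ⇒ hinge -0.071·(14.2−10) = -0.2982
  SO₂ term: 0.0129·5.1^0.44·exp(0.046·85-0.2982) = 0.9784
  Sd branch = 0.0175·Sd^0.57·e^(0.008·RH+0.085·T) = 0.3586 μm/a
  r_corr = 0.9784 + 0.3586 = 1.337 μm/a
Ordering by μm/a: copper (1.62) > zinc (1.34)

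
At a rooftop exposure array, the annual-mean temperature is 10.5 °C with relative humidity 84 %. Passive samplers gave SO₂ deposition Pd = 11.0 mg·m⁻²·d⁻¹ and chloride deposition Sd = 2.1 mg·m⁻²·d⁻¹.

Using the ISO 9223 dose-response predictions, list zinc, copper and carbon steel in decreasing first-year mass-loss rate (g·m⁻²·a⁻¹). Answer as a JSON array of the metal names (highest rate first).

["carbon steel", "copper", "zinc"]

zinc: temperature factor f = -0.071·(0.5) = -0.0355
  Pd branch = 0.0129·Pd^0.44·e^(0.046·RH+f) = 1.704 μm/a
  Cl⁻ term: 0.0175·2.1^0.57·exp(0.008·84+0.085·10.5) = 0.1277
  sum: 1.704 + 0.1277 → r_corr = 1.832 μm/a
  mass loss = 1.832 μm/a × 7.14 g/cm³ = 13.08 g·m⁻²·a⁻¹
copper: temperature factor f = -0.080·(0.5) = -0.0400
  Pd branch = 0.0053·Pd^0.26·e^(0.059·RH+f) = 1.349 μm/a
  Sd branch = 0.01025·Sd^0.27·e^(0.036·RH+0.049·T) = 0.431 μm/a
  sum: 1.349 + 0.431 → r_corr = 1.78 μm/a
  mass loss = 1.78 μm/a × 8.96 g/cm³ = 15.95 g·m⁻²·a⁻¹
carbon steel: f(T) = -0.054·(T−10) [T>10 °C] = -0.0270
  Pd branch = 1.77·Pd^0.52·e^(0.02·RH+f) = 32.17 μm/a
  Sd branch = 0.102·Sd^0.62·e^(0.033·RH+0.04·T) = 3.932 μm/a
  sum: 32.17 + 3.932 → r_corr = 36.1 μm/a
  mass loss = 36.1 μm/a × 7.85 g/cm³ = 283.4 g·m⁻²·a⁻¹
Ordering by g·m⁻²·a⁻¹: carbon steel (283) > copper (15.9) > zinc (13.1)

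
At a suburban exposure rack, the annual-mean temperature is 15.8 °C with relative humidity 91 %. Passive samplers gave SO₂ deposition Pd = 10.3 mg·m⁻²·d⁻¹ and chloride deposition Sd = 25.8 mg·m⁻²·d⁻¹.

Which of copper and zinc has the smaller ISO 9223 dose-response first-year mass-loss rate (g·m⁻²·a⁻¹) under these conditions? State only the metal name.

copper: f(T) = -0.080·(T−10) [T>10 °C] = -0.4640
  Pd branch = 0.0053·Pd^0.26·e^(0.059·RH+f) = 1.312 μm/a
  Cl⁻ term: 0.01025·25.8^0.27·exp(0.036·91+0.049·15.8) = 1.415
  sum: 1.312 + 1.415 → r_corr = 2.727 μm/a
  mass loss = 2.727 μm/a × 8.96 g/cm³ = 24.43 g·m⁻²·a⁻¹
zinc: f(T) = -0.071·(T−10) [T>10 °C] = -0.4118
  Pd branch = 0.0129·Pd^0.44·e^(0.046·RH+f) = 1.568 μm/a
  Cl⁻ term: 0.0175·25.8^0.57·exp(0.008·91+0.085·15.8) = 0.8853
  r_corr = 1.568 + 0.8853 = 2.453 μm/a
  mass loss = 2.453 μm/a × 7.14 g/cm³ = 17.52 g·m⁻²·a⁻¹
Ordering by g·m⁻²·a⁻¹: copper (24.4) > zinc (17.5)

zinc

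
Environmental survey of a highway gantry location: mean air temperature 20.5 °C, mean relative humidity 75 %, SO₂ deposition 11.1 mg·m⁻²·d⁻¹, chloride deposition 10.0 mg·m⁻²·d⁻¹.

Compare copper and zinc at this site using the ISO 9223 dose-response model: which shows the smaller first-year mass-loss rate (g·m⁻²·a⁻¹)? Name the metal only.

copper: T>10 °C ⇒ hinge -0.080·(20.5−10) = -0.8400
  sulphur-dioxide contribution → 0.3573 μm/a
  chloride contribution → 0.7755 μm/a
  total first-year rate 1.133 μm/a
  mass loss = 1.133 μm/a × 8.96 g/cm³ = 10.15 g·m⁻²·a⁻¹
zinc: temperature factor f = -0.071·(10.5) = -0.7455
  sulphur-dioxide contribution → 0.556 μm/a
  chloride contribution → 0.6767 μm/a
  total first-year rate 1.233 μm/a
  mass loss = 1.233 μm/a × 7.14 g/cm³ = 8.801 g·m⁻²·a⁻¹
Ordering by g·m⁻²·a⁻¹: copper (10.1) > zinc (8.8)

zinc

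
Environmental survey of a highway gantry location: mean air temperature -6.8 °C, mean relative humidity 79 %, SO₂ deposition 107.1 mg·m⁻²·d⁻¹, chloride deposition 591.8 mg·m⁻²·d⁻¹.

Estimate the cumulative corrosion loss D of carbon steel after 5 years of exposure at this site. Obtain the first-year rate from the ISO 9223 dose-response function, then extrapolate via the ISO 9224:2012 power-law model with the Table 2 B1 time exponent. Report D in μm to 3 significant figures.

D(5) = 146 μm

carbon steel: T≤10 °C ⇒ hinge +0.150·(-6.8−10) = -2.5200
  SO₂ term: 1.77·107.1^0.52·exp(0.02·79-2.5200) = 7.856
  Cl⁻ term: 0.102·591.8^0.62·exp(0.033·79+0.04·-6.8) = 55.13
  r_corr = 7.856 + 55.13 = 62.99 μm/a
ISO 9224: D(t) = r_corr · t^b with b = 0.523 (carbon steel, B1)
  D(5) = 62.99 × 5^0.523 = 62.99 × 2.32 = 146.2 μm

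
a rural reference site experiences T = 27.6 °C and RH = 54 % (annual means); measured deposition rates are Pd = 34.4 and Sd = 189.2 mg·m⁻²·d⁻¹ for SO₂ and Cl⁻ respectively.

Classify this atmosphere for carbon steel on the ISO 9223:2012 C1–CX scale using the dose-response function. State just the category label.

carbon steel: f(T) = -0.054·(T−10) [T>10 °C] = -0.9504
  sulphur-dioxide contribution → 12.68 μm/a
  chloride contribution → 47.17 μm/a
  ⇒ r_corr(carbon steel) = 59.85 μm/a
Category bounds: 50…80 μm/a bracket r_corr ⇒ C4

C4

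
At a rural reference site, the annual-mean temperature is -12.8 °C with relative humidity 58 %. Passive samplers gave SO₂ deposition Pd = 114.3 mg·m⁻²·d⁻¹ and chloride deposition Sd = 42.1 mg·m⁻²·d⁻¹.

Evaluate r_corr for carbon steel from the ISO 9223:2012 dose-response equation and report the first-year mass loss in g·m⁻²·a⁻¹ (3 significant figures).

r_corr = 50.1 g·m⁻²·a⁻¹

carbon steel: f(T) = +0.150·(T−10) [T≤10 °C] = -3.4200
  Pd branch = 1.77·Pd^0.52·e^(0.02·RH+f) = 2.171 μm/a
  Cl⁻ term: 0.102·42.1^0.62·exp(0.033·58+0.04·-12.8) = 4.212
  r_corr = 2.171 + 4.212 = 6.383 μm/a
Convert to mass loss: 6.383 μm/a × 7.85 g/cm³ = 50.11 g·m⁻²·a⁻¹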